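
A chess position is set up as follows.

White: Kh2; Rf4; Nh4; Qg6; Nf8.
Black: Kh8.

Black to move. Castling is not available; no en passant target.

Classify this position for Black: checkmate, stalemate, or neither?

Black to move; black king on h8.
In check: no.
King squares — g7: attacked by Qg6; h7: attacked by Qg6; g8: attacked by Qg6.
Legal moves for Black: none.
Not in check and no legal moves → stalemate.

stalemate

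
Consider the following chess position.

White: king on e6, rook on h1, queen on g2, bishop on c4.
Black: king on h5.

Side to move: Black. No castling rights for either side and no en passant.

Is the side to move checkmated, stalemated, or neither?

checkmate

Black to move; black king on h5.
In check: yes, from the white rook on h1.
King squares — g4: attacked by Qg2; h4: attacked by Rh1; g5: attacked by Qg2; g6: attacked by Qg2; h6: attacked by Rh1.
Legal moves for Black: none.
In check with no legal moves → checkmate.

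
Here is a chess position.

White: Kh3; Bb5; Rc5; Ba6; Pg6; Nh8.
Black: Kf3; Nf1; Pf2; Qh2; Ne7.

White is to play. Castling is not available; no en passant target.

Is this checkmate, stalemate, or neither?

White to move; white king on h3.
In check: yes, from the black queen on h2.
King squares — g2: attacked by Qh2; h2: attacked by Nf1; g3: attacked by Nf1; g4: attacked by Kf3; h4: attacked by Qh2.
Legal moves for White: none.
In check with no legal moves → checkmate.

checkmate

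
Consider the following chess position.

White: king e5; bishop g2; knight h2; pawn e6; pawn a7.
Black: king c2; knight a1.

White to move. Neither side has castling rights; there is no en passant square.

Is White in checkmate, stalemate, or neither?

White to move; white king on e5.
In check: no.
Legal moves for White include: Kf6, Kd6, Kf5, Kd5, Kf4, Ke4, Kd4, Ng4, Nf3, Nf1, Ba8, Bb7, Bc6, Bd5, Be4+, Bh3, Bf3, Bh1, ... (list truncated; more exist).
White has legal moves and is not in check → neither.

neither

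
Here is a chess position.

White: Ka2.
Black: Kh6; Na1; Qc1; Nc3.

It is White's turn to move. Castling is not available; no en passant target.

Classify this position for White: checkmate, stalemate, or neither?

White to move; white king on a2.
In check: yes, from the black knight on c3.
King squares — a1: attacked by Qc1; b1: attacked by Qc1; b2: attacked by Qc1; a3: attacked by Qc1; b3: attacked by Na1.
Legal moves for White: none.
In check with no legal moves → checkmate.

checkmate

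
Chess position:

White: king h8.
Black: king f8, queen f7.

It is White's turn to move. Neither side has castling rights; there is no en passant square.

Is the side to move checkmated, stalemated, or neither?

White to move; white king on h8.
In check: no.
King squares — g7: attacked by Qf7; h7: attacked by Qf7; g8: attacked by Qf7.
Legal moves for White: none.
Not in check and no legal moves → stalemate.

stalemate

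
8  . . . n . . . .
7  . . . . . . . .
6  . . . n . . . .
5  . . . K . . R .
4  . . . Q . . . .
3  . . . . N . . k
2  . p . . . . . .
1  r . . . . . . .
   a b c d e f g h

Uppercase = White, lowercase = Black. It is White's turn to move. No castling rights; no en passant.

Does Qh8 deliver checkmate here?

yes

After Qh8: black king on h3; in check: yes, from the white queen on h8.
King squares — g2: attacked by Ne3; h2: attacked by Qh8; g3: attacked by Rg5; g4: attacked by Ne3; h4: attacked by Qh8.
Black has no legal moves → checkmate.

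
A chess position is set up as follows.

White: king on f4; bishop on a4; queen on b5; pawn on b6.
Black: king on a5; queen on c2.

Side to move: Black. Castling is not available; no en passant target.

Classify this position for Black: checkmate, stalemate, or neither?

checkmate

Black to move; black king on a5.
In check: yes, from the white queen on b5.
King squares — a4: attacked by Qb5; b4: attacked by Qb5; b5: attacked by Ba4; a6: attacked by Qb5; b6: attacked by Qb5.
Legal moves for Black: none.
In check with no legal moves → checkmate.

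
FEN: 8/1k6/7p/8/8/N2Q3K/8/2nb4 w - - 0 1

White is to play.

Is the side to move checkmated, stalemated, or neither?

neither

White to move; white king on h3.
In check: no.
Legal moves for White include: Kh4, Kg3, Kh2, Kg2, Qd8, Qh7+, Qd7+, Qg6, Qd6, Qa6+, Qf5, Qd5+, Qb5+, Qe4+, Qd4, Qc4, Qg3, Qf3+, ... (list truncated; more exist).
White has legal moves and is not in check → neither.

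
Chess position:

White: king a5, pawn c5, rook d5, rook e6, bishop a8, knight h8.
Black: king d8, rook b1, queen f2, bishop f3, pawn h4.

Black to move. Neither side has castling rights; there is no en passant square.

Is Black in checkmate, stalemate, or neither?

Black to move; black king on d8.
In check: yes, from the white rook on d5.
Legal moves for Black: Kc8, Kc7, Bxd5.
Black is in check but has 3 legal moves → neither.

neither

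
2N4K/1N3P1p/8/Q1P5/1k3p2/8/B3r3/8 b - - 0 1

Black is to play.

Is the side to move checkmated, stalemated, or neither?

Black to move; black king on b4.
In check: yes, from the white queen on a5.
King squares — a3: attacked by Qa5; b3: attacked by Ba2; c3: attacked by Qa5; a4: attacked by Qa5; c4: attacked by Ba2; a5: attacked by Nb7; b5: attacked by Qa5; c5: attacked by Qa5.
Legal moves for Black: none.
In check with no legal moves → checkmate.

checkmate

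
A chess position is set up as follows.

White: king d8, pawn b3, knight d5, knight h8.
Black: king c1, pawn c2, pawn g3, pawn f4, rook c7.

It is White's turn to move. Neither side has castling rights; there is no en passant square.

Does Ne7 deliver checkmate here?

no

After Ne7: black king on c1; in check: no.
Black is not in check, so this cannot be checkmate.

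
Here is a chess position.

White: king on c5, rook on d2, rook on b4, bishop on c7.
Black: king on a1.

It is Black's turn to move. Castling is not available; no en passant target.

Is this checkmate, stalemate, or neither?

Black to move; black king on a1.
In check: no.
King squares — b1: attacked by Rb4; a2: attacked by Rd2; b2: attacked by Rd2.
Legal moves for Black: none.
Not in check and no legal moves → stalemate.

stalemate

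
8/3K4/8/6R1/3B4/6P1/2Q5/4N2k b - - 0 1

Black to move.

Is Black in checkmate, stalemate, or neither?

Black to move; black king on h1.
In check: no.
King squares — g1: attacked by Bd4; g2: attacked by Ne1; h2: attacked by Qc2.
Legal moves for Black: none.
Not in check and no legal moves → stalemate.

stalemate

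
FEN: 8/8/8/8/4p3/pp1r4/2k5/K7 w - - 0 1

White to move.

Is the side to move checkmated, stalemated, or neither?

stalemate

White to move; white king on a1.
In check: no.
King squares — b1: attacked by Kc2; a2: attacked by Pb3; b2: attacked by Kc2.
Legal moves for White: none.
Not in check and no legal moves → stalemate.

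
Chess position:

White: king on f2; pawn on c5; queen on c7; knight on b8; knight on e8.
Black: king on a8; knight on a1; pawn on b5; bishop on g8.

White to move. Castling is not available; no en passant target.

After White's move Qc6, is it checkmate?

After Qc6: black king on a8; in check: yes, from the white queen on c6.
Black has 2 legal replies: Kxb8, Ka7.
In check but a legal move exists → not checkmate.

no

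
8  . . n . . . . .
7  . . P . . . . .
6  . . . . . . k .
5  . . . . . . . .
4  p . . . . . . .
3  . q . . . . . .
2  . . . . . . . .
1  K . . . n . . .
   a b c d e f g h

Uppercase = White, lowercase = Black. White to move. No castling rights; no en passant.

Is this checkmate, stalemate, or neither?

White to move; white king on a1.
In check: no.
King squares — b1: attacked by Qb3; a2: attacked by Qb3; b2: attacked by Qb3.
Legal moves for White: none.
Not in check and no legal moves → stalemate.

stalemate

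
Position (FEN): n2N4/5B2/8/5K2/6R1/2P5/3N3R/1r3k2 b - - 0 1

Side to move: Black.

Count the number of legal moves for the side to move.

1

Black to move; king on f1.
In check: yes, from the white knight on d2.
Legal moves: Ke1.
Count: 1.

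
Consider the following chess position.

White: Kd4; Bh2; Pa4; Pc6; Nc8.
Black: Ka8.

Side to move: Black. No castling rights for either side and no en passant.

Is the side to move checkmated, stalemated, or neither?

Black to move; black king on a8.
In check: no.
King squares — a7: attacked by Nc8; b7: attacked by Pc6; b8: attacked by Bh2.
Legal moves for Black: none.
Not in check and no legal moves → stalemate.

stalemate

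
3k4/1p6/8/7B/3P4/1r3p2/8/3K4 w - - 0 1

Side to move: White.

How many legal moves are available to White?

10

White to move; king on d1.
In check: no.
Legal moves: Be8, Bf7, Bg6, Bg4, Bxf3, Kd2, Kc2, Ke1, Kc1, d5.
Count: 10.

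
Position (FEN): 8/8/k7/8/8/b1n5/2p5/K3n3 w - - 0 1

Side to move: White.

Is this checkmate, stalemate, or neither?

stalemate

White to move; white king on a1.
In check: no.
King squares — b1: attacked by Pc2; a2: attacked by Nc3; b2: attacked by Ba3.
Legal moves for White: none.
Not in check and no legal moves → stalemate.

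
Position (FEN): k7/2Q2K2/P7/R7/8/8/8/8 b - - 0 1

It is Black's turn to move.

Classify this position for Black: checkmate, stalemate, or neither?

stalemate

Black to move; black king on a8.
In check: no.
King squares — a7: attacked by Qc7; b7: attacked by Pa6; b8: attacked by Qc7.
Legal moves for Black: none.
Not in check and no legal moves → stalemate.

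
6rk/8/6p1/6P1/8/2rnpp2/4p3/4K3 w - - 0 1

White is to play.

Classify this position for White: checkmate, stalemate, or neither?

White to move; white king on e1.
In check: yes, from the black knight on d3.
King squares — d1: attacked by Pe2; f1: attacked by Pe2; d2: attacked by Pe3; e2: attacked by Pf3; f2: attacked by Nd3.
Legal moves for White: none.
In check with no legal moves → checkmate.

checkmate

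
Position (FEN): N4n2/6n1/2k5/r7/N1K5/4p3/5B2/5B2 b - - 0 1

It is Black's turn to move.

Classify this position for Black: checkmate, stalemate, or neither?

neither

Black to move; black king on c6.
In check: no.
Legal moves for Black include: Nh7, Nd7, Ng6, Nfe6, Ne8, Nge6, Nh5, Nf5, Kd7, Kb7, Kd6, Rxa8, Ra7, Ra6, Rh5, Rg5, Rf5, Re5, ... (list truncated; more exist).
Black has legal moves and is not in check → neither.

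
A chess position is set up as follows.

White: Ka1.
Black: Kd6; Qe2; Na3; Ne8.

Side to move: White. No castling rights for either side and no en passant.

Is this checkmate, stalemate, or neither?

stalemate

White to move; white king on a1.
In check: no.
King squares — b1: attacked by Na3; a2: attacked by Qe2; b2: attacked by Qe2.
Legal moves for White: none.
Not in check and no legal moves → stalemate.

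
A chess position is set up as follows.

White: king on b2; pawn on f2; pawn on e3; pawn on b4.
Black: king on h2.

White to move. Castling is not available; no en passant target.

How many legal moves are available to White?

White to move; king on b2.
In check: no.
Legal moves: Kc3, Kb3, Ka3, Kc2, Ka2, Kc1, Kb1, Ka1, b5, e4, f3, f4.
Count: 12.

12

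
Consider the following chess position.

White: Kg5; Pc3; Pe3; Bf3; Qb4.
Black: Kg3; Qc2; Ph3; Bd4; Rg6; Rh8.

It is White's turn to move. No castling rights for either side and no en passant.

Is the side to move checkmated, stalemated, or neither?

checkmate

White to move; white king on g5.
In check: yes, from the black rook on g6.
King squares — f4: attacked by Kg3; g4: attacked by Kg3; h4: attacked by Kg3; f5: attacked by Qc2; h5: attacked by Rh8; f6: attacked by Bd4; g6: attacked by Qc2; h6: attacked by Rg6.
Legal moves for White: none.
In check with no legal moves → checkmate.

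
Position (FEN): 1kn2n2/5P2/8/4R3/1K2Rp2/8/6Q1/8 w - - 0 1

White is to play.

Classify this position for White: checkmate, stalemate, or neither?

White to move; white king on b4.
In check: no.
Legal moves for White include: Re8, Re7, Re6, Rh5, Rg5, Rf5, Rd5, Rc5, Rb5+, Ra5, Rxf4, Rd4, Rc4, Re3, Re2, Re1, Kc5, Kb5, ... (list truncated; more exist).
White has legal moves and is not in check → neither.

neither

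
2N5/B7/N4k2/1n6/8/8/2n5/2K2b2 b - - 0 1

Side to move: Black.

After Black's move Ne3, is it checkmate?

After Ne3: white king on c1; in check: no.
White is not in check, so this cannot be checkmate.

no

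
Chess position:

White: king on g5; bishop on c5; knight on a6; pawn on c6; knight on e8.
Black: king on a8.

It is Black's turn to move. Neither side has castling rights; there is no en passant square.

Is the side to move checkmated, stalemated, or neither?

Black to move; black king on a8.
In check: no.
King squares — a7: attacked by Bc5; b7: attacked by Pc6; b8: attacked by Na6.
Legal moves for Black: none.
Not in check and no legal moves → stalemate.

stalemate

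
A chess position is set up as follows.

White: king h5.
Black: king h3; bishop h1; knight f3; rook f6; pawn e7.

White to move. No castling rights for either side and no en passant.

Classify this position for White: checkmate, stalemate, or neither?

stalemate

White to move; white king on h5.
In check: no.
King squares — g4: attacked by Kh3; h4: attacked by Nf3; g5: attacked by Nf3; g6: attacked by Rf6; h6: attacked by Rf6.
Legal moves for White: none.
Not in check and no legal moves → stalemate.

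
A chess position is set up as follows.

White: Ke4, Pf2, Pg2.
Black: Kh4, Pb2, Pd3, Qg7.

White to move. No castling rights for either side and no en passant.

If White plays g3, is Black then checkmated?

no

After g3: black king on h4; in check: yes, from the white pawn on g3.
Black has 5 legal replies: Kh5, Kg5, Kg4, Kh3, Qxg3.
In check but a legal move exists → not checkmate.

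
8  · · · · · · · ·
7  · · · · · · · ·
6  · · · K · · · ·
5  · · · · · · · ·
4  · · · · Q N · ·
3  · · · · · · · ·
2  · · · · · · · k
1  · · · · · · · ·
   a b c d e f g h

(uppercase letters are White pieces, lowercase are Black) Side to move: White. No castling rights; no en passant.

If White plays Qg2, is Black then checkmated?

yes

After Qg2: black king on h2; in check: yes, from the white queen on g2.
King squares — g1: attacked by Qg2; h1: attacked by Qg2; g2: attacked by Nf4; g3: attacked by Qg2; h3: attacked by Qg2.
Black has no legal moves → checkmate.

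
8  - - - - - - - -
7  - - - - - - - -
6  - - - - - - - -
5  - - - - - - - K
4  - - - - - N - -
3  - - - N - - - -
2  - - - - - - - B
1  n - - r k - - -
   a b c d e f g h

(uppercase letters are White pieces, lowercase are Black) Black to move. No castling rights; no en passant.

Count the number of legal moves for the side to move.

Black to move; king on e1.
In check: yes, from the white knight on d3.
Legal moves: Kd2, Kf1, Rxd3.
Count: 3.

3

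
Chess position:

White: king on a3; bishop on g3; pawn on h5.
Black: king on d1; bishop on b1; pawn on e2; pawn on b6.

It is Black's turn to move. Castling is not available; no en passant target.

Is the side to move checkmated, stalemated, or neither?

Black to move; black king on d1.
In check: no.
Legal moves for Black: Kd2, Kc2, Kc1, Bh7, Bg6, Bf5, Be4, Bd3, Bc2, Ba2, b5, e1=Q, e1=R, e1=B, e1=N.
Black has 15 legal moves and is not in check → neither.

neither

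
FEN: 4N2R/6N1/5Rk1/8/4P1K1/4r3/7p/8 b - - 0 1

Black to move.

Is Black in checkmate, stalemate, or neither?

Black to move; black king on g6.
In check: yes, from the white rook on f6.
King squares — f5: attacked by Pe4; g5: attacked by Kg4; h5: attacked by Kg4; f6: attacked by Ne8; h6: attacked by Rf6; f7: attacked by Rf6; g7: attacked by Ne8; h7: attacked by Rh8.
Legal moves for Black: none.
In check with no legal moves → checkmate.

checkmate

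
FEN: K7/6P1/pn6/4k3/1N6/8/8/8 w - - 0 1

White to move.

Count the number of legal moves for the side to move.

3

White to move; king on a8.
In check: yes, from the black knight on b6.
Legal moves: Kb8, Kb7, Ka7.
Count: 3.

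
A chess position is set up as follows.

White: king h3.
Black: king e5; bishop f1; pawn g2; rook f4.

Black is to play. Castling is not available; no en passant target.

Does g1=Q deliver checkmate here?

After g1=Q: white king on h3; in check: yes, from the black bishop on f1.
King squares — g2: attacked by Bf1; h2: attacked by Qg1; g3: attacked by Qg1; g4: attacked by Qg1; h4: attacked by Rf4.
White has no legal moves → checkmate.

yes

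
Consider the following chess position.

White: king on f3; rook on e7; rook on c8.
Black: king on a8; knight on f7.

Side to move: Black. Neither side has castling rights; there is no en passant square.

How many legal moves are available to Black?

0

Black to move; king on a8.
In check: yes, from the white rook on c8.
Legal moves: none.
Count: 0.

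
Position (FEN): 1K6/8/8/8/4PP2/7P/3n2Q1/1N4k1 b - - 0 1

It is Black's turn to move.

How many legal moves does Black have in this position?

1

Black to move; king on g1.
In check: yes, from the white queen on g2.
Legal moves: Kxg2.
Count: 1.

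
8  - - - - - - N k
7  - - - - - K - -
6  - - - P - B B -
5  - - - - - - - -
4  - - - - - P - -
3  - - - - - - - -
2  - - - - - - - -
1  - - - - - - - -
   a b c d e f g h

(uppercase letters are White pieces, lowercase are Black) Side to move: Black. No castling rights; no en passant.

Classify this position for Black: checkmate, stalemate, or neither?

Black to move; black king on h8.
In check: yes, from the white bishop on f6.
King squares — g7: attacked by Bf6; h7: attacked by Bg6; g8: attacked by Kf7.
Legal moves for Black: none.
In check with no legal moves → checkmate.

checkmate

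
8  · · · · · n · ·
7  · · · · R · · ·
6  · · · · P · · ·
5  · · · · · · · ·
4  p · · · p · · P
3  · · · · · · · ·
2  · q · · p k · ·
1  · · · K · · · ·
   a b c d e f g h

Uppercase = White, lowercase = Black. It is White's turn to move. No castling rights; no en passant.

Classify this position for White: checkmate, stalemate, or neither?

White to move; white king on d1.
In check: yes, from the black pawn on e2.
King squares — c1: attacked by Qb2; e1: attacked by Kf2; c2: attacked by Qb2; d2: attacked by Qb2; e2: attacked by Qb2.
Legal moves for White: none.
In check with no legal moves → checkmate.

checkmate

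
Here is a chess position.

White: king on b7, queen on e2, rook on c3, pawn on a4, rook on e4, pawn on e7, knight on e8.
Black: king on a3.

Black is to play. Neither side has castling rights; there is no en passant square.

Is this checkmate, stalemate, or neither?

checkmate

Black to move; black king on a3.
In check: yes, from the white rook on c3.
King squares — a2: attacked by Qe2; b2: attacked by Qe2; b3: attacked by Rc3; a4: attacked by Re4; b4: attacked by Re4.
Legal moves for Black: none.
In check with no legal moves → checkmate.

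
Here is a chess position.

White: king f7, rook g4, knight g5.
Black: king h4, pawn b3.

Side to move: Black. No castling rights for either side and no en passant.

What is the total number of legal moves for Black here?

2

Black to move; king on h4.
In check: yes, from the white rook on g4.
Legal moves: Kh5, Kxg4.
Count: 2.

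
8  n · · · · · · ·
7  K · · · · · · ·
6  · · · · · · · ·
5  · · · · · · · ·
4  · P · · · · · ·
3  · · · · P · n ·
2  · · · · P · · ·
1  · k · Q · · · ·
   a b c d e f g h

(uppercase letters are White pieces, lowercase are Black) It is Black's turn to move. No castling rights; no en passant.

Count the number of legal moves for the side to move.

Black to move; king on b1.
In check: yes, from the white queen on d1.
Legal moves: Kb2, Ka2.
Count: 2.

2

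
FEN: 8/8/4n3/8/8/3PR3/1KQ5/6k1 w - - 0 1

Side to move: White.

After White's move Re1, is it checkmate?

After Re1: black king on g1; in check: yes, from the white rook on e1.
King squares — f1: attacked by Re1; h1: attacked by Re1; f2: attacked by Qc2; g2: attacked by Qc2; h2: attacked by Qc2.
Black has no legal moves → checkmate.

yes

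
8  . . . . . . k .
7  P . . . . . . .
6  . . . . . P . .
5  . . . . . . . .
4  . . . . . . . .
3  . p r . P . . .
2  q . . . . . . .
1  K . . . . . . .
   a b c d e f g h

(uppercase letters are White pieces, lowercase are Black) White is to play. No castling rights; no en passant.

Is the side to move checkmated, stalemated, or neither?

checkmate

White to move; white king on a1.
In check: yes, from the black queen on a2.
King squares — b1: attacked by Qa2; a2: attacked by Pb3; b2: attacked by Qa2.
Legal moves for White: none.
In check with no legal moves → checkmate.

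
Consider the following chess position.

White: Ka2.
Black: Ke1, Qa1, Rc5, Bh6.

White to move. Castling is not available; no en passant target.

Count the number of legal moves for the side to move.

White to move; king on a2.
In check: yes, from the black queen on a1.
Legal moves: Kb3, Kxa1.
Count: 2.

2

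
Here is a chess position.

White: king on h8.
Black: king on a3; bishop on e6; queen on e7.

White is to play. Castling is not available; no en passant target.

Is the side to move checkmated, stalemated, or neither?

stalemate

White to move; white king on h8.
In check: no.
King squares — g7: attacked by Qe7; h7: attacked by Qe7; g8: attacked by Be6.
Legal moves for White: none.
Not in check and no legal moves → stalemate.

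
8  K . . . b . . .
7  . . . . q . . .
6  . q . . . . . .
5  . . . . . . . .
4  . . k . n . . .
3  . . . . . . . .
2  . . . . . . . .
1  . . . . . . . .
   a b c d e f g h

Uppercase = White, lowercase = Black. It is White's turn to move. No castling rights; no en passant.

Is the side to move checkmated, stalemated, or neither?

stalemate

White to move; white king on a8.
In check: no.
King squares — a7: attacked by Qb6; b7: attacked by Qb6; b8: attacked by Qb6.
Legal moves for White: none.
Not in check and no legal moves → stalemate.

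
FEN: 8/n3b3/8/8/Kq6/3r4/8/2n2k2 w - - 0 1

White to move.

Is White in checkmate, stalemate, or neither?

White to move; white king on a4.
In check: yes, from the black queen on b4.
King squares — a3: attacked by Rd3; b3: attacked by Nc1; b4: attacked by Be7; a5: attacked by Qb4; b5: attacked by Qb4.
Legal moves for White: none.
In check with no legal moves → checkmate.

checkmate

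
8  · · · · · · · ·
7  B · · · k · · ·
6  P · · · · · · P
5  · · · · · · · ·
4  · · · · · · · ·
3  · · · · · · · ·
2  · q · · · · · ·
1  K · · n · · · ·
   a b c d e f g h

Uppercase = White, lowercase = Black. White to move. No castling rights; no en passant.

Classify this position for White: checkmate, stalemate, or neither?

White to move; white king on a1.
In check: yes, from the black queen on b2.
King squares — b1: attacked by Qb2; a2: attacked by Qb2; b2: attacked by Nd1.
Legal moves for White: none.
In check with no legal moves → checkmate.

checkmate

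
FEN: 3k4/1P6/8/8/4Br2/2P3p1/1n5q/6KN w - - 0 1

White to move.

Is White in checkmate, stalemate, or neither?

White to move; white king on g1.
In check: yes, from the black queen on h2.
King squares — f1: attacked by Rf4; h1: own knight; f2: attacked by Qh2; g2: attacked by Qh2; h2: attacked by Pg3.
Legal moves for White: none.
In check with no legal moves → checkmate.

checkmate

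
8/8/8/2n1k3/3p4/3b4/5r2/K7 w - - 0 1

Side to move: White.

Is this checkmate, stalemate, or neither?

White to move; white king on a1.
In check: no.
King squares — b1: attacked by Bd3; a2: attacked by Rf2; b2: attacked by Rf2.
Legal moves for White: none.
Not in check and no legal moves → stalemate.

stalemate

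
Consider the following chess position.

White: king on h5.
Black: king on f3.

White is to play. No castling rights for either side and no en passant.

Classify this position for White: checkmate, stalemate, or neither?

White to move; white king on h5.
In check: no.
Legal moves for White: Kh6, Kg6, Kg5, Kh4.
White has 4 legal moves and is not in check → neither.

neither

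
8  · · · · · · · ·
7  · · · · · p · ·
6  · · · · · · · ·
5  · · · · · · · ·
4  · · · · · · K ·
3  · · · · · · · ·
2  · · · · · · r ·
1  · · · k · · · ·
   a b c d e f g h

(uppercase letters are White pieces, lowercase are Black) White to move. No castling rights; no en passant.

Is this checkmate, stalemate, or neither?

neither

White to move; white king on g4.
In check: yes, from the black rook on g2.
King squares — f3: available; g3: attacked by Rg2; h3: available; f4: available; h4: available; f5: available; g5: attacked by Rg2; h5: available.
Legal moves for White: Kh5, Kf5, Kh4, Kf4, Kh3, Kf3.
White is in check but has 6 legal moves → neither.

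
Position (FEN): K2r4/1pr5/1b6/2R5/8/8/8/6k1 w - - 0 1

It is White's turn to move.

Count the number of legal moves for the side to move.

0

White to move; king on a8.
In check: yes, from the black rook on d8.
Legal moves: none.
Count: 0.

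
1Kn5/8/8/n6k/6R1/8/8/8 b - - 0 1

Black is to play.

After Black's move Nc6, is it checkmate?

After Nc6: white king on b8; in check: yes, from the black knight on c6.
White has 4 legal replies: Kxc8, Ka8, Kc7, Kb7.
In check but a legal move exists → not checkmate.

no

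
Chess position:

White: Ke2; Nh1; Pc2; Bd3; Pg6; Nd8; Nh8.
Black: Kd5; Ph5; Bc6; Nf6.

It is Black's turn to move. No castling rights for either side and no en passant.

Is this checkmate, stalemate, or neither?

neither

Black to move; black king on d5.
In check: no.
Legal moves for Black: Ng8, Ne8, Nh7, Nd7, Ng4, Ne4, Be8, Ba8, Bd7, Bb7, Bb5, Ba4, Kd6, Ke5, Kc5, Kd4, h4.
Black has 17 legal moves and is not in check → neither.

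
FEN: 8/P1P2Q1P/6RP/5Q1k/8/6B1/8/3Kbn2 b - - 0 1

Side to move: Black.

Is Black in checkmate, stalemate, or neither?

checkmate

Black to move; black king on h5.
In check: yes, from the white queen on f5.
King squares — g4: attacked by Qf5; h4: attacked by Bg3; g5: attacked by Qf5; g6: attacked by Qf5; h6: attacked by Rg6.
Legal moves for Black: none.
In check with no legal moves → checkmate.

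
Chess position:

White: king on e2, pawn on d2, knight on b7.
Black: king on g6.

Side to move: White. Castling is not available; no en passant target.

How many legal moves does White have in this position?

13

White to move; king on e2.
In check: no.
Legal moves: Nd8, Nd6, Nc5, Na5, Kf3, Ke3, Kd3, Kf2, Kf1, Ke1, Kd1, d3, d4.
Count: 13.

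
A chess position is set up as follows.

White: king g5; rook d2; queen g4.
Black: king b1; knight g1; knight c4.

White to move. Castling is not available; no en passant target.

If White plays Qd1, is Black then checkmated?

After Qd1: black king on b1; in check: yes, from the white queen on d1.
King squares — a1: attacked by Qd1; c1: attacked by Qd1; a2: attacked by Rd2; b2: attacked by Rd2; c2: attacked by Qd1.
Black has no legal moves → checkmate.

yes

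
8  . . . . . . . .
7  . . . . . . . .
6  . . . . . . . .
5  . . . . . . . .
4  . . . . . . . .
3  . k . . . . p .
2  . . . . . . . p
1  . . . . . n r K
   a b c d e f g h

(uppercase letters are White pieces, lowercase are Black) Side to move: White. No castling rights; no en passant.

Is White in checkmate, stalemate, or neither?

White to move; white king on h1.
In check: yes, from the black rook on g1.
King squares — g1: attacked by Ph2; g2: attacked by Rg1; h2: attacked by Nf1.
Legal moves for White: none.
In check with no legal moves → checkmate.

checkmate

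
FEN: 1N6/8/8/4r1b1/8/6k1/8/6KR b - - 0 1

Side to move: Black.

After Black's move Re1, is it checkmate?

yes

After Re1: white king on g1; in check: yes, from the black rook on e1.
King squares — f1: attacked by Re1; h1: own rook; f2: attacked by Kg3; g2: attacked by Kg3; h2: attacked by Kg3.
White has no legal moves → checkmate.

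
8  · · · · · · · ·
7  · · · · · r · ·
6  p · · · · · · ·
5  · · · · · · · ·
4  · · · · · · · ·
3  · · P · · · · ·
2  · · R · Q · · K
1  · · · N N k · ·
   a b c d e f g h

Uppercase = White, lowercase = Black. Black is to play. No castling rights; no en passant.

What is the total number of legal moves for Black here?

Black to move; king on f1.
In check: yes, from the white queen on e2.
Legal moves: none.
Count: 0.

0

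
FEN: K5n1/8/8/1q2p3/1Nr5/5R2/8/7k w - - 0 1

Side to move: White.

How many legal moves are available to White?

White to move; king on a8.
In check: no.
Legal moves: Ka7, Nc6, Na6, Nd5, Nd3, Nc2, Na2, Rf8, Rf7, Rf6, Rf5, Rf4, Rh3+, Rg3, Re3, Rd3, Rc3, Rb3, Ra3, Rf2, Rf1+.
Count: 21.

21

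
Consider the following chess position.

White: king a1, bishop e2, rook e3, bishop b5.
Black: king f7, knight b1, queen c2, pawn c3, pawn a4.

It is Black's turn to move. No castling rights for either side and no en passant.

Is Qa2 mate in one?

no

After Qa2: white king on a1; in check: yes, from the black queen on a2.
White has 1 legal reply: Kxa2.
In check but a legal move exists → not checkmate.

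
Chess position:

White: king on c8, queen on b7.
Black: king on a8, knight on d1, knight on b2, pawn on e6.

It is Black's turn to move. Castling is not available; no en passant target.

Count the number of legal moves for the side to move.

Black to move; king on a8.
In check: yes, from the white queen on b7.
Legal moves: none.
Count: 0.

0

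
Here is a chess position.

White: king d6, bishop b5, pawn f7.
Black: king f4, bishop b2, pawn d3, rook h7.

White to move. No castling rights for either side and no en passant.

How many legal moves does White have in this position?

18

White to move; king on d6.
In check: no.
Legal moves: Ke7, Kd7, Kc7, Ke6, Kc6, Kd5, Kc5, Be8, Bd7, Bc6, Ba6, Bc4, Ba4, Bxd3, f8=Q+, f8=R+, f8=B, f8=N.
Count: 18.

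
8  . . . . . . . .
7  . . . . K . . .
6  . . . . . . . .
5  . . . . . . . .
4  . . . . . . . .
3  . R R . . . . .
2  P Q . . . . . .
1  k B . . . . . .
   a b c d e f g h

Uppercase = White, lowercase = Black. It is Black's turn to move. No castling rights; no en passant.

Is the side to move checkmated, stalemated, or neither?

checkmate

Black to move; black king on a1.
In check: yes, from the white queen on b2.
King squares — b1: attacked by Qb2; a2: attacked by Bb1; b2: attacked by Rb3.
Legal moves for Black: none.
In check with no legal moves → checkmate.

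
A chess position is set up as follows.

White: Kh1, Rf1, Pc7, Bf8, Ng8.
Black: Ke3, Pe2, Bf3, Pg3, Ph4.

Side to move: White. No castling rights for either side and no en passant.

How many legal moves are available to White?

2

White to move; king on h1.
In check: yes, from the black bishop on f3.
Legal moves: Kg1, Rxf3+.
Count: 2.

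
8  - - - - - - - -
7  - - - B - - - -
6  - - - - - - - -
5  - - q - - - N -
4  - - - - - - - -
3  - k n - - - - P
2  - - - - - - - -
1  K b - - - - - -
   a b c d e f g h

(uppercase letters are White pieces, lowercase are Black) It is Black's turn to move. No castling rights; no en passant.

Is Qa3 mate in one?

After Qa3: white king on a1; in check: yes, from the black queen on a3.
King squares — b1: attacked by Nc3; a2: attacked by Bb1; b2: attacked by Qa3.
White has no legal moves → checkmate.

yes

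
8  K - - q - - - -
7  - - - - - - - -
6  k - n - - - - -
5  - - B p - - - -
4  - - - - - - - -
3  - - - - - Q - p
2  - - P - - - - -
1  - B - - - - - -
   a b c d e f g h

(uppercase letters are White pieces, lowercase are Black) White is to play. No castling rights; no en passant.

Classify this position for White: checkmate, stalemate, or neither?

White to move; white king on a8.
In check: yes, from the black queen on d8.
King squares — a7: attacked by Ka6; b7: attacked by Ka6; b8: attacked by Nc6.
Legal moves for White: none.
In check with no legal moves → checkmate.

checkmate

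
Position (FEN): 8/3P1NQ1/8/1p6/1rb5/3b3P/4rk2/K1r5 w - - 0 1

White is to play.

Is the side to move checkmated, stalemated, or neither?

White to move; white king on a1.
In check: yes, from the black rook on c1.
King squares — b1: attacked by Rc1; a2: attacked by Re2; b2: attacked by Re2.
Legal moves for White: none.
In check with no legal moves → checkmate.

checkmate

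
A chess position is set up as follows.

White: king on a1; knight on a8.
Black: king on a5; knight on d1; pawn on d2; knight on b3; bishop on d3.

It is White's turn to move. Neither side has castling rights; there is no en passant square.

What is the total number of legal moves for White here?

1

White to move; king on a1.
In check: yes, from the black knight on b3.
Legal moves: Ka2.
Count: 1.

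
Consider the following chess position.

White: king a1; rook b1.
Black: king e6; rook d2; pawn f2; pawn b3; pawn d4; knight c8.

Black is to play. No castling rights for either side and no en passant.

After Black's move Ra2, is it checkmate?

After Ra2: white king on a1; in check: yes, from the black rook on a2.
King squares — b1: own rook; a2: attacked by Pb3; b2: attacked by Ra2.
White has no legal moves → checkmate.

yes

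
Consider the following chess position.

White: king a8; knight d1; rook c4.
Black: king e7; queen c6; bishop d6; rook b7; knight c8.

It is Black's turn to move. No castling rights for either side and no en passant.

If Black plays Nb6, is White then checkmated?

yes

After Nb6: white king on a8; in check: yes, from the black knight on b6.
King squares — a7: attacked by Rb7; b7: attacked by Qc6; b8: attacked by Bd6.
White has no legal moves → checkmate.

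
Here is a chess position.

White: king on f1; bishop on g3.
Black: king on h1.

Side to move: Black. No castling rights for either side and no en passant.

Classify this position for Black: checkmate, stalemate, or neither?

stalemate

Black to move; black king on h1.
In check: no.
King squares — g1: attacked by Kf1; g2: attacked by Kf1; h2: attacked by Bg3.
Legal moves for Black: none.
Not in check and no legal moves → stalemate.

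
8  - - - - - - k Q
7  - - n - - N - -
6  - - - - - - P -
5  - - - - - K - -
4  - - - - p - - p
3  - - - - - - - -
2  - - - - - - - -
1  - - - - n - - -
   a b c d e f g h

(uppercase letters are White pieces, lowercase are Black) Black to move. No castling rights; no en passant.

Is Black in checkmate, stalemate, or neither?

Black to move; black king on g8.
In check: yes, from the white queen on h8.
King squares — f7: attacked by Pg6; g7: attacked by Qh8; h7: attacked by Pg6; f8: attacked by Qh8; h8: attacked by Nf7.
Legal moves for Black: none.
In check with no legal moves → checkmate.

checkmate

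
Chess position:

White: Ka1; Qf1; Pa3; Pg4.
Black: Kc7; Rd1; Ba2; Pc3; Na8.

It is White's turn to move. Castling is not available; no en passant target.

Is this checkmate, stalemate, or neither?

White to move; white king on a1.
In check: yes, from the black rook on d1.
King squares — b1: attacked by Rd1; a2: available; b2: attacked by Pc3.
Legal moves for White: Kxa2, Qxd1.
White is in check but has 2 legal moves → neither.

neither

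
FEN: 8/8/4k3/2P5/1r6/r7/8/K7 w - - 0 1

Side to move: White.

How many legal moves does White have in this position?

0

White to move; king on a1.
In check: yes, from the black rook on a3.
Legal moves: none.
Count: 0.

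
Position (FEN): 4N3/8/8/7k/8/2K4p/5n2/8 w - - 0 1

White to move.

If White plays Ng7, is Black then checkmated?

After Ng7: black king on h5; in check: yes, from the white knight on g7.
Black has 5 legal replies: Kh6, Kg6, Kg5, Kh4, Kg4.
In check but a legal move exists → not checkmate.

no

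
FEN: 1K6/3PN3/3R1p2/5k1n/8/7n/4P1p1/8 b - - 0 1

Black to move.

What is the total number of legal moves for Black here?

5

Black to move; king on f5.
In check: yes, from the white knight on e7.
Legal moves: Kg5, Ke5, Kg4, Kf4, Ke4.
Count: 5.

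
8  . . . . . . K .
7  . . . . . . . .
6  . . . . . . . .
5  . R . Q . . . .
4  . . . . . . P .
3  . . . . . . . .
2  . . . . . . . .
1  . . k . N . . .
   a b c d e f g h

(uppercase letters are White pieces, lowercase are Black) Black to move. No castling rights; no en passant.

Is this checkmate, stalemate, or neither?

Black to move; black king on c1.
In check: no.
King squares — b1: attacked by Rb5; d1: attacked by Qd5; b2: attacked by Rb5; c2: attacked by Ne1; d2: attacked by Qd5.
Legal moves for Black: none.
Not in check and no legal moves → stalemate.

stalemate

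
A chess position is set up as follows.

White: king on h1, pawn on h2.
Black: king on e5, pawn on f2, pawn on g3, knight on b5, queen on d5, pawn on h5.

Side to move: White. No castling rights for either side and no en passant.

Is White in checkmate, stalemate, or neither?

White to move; white king on h1.
In check: yes, from the black queen on d5.
King squares — g1: attacked by Pf2; g2: attacked by Qd5; h2: own pawn.
Legal moves for White: none.
In check with no legal moves → checkmate.

checkmate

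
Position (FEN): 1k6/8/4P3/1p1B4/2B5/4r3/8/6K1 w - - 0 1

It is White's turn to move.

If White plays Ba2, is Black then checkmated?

After Ba2: black king on b8; in check: no.
Black is not in check, so this cannot be checkmate.

no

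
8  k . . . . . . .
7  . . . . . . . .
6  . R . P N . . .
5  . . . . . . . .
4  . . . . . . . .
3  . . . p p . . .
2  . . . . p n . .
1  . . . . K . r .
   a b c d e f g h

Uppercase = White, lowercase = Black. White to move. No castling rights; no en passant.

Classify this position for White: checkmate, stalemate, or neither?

White to move; white king on e1.
In check: yes, from the black rook on g1.
King squares — d1: attacked by Rg1; f1: attacked by Rg1; d2: attacked by Pe3; e2: attacked by Pd3; f2: attacked by Pe3.
Legal moves for White: none.
In check with no legal moves → checkmate.

checkmate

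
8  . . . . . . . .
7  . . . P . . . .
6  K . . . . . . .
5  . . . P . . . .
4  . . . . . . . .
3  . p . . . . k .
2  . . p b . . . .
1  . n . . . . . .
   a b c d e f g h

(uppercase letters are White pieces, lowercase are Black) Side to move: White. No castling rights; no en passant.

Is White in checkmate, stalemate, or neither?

White to move; white king on a6.
In check: no.
Legal moves for White: Kb7, Ka7, Kb6, Kb5, d8=Q, d8=R, d8=B, d8=N, d6.
White has 9 legal moves and is not in check → neither.

neither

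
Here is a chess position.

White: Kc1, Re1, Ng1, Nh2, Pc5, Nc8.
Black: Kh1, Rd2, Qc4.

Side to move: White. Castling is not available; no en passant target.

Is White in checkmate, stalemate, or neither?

neither

White to move; white king on c1.
In check: yes, from the black queen on c4.
Legal moves for White: Kxd2, Kb1.
White is in check but has 2 legal moves → neither.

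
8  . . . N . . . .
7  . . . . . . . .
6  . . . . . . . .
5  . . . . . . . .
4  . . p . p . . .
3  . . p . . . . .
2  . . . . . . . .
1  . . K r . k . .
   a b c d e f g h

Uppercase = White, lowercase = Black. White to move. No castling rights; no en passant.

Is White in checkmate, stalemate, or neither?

neither

White to move; white king on c1.
In check: yes, from the black rook on d1.
King squares — b1: attacked by Rd1; d1: available; b2: attacked by Pc3; c2: available; d2: attacked by Rd1.
Legal moves for White: Kc2, Kxd1.
White is in check but has 2 legal moves → neither.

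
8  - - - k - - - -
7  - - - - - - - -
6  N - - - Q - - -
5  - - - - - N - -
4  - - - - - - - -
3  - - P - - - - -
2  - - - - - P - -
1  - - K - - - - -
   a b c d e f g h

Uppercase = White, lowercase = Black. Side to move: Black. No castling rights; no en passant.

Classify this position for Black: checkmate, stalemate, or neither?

Black to move; black king on d8.
In check: no.
King squares — c7: attacked by Na6; d7: attacked by Qe6; e7: attacked by Nf5; c8: attacked by Qe6; e8: attacked by Qe6.
Legal moves for Black: none.
Not in check and no legal moves → stalemate.

stalemate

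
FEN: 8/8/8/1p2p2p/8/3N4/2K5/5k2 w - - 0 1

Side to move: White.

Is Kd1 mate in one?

no

After Kd1: black king on f1; in check: no.
Black is not in check, so this cannot be checkmate.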